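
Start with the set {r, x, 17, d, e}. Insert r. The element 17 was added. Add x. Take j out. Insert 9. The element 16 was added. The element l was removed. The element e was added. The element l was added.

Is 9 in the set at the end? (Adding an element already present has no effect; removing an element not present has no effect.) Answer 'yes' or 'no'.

Tracking the set through each operation:
Start: {17, d, e, r, x}
Event 1 (add r): already present, no change. Set: {17, d, e, r, x}
Event 2 (add 17): already present, no change. Set: {17, d, e, r, x}
Event 3 (add x): already present, no change. Set: {17, d, e, r, x}
Event 4 (remove j): not present, no change. Set: {17, d, e, r, x}
Event 5 (add 9): added. Set: {17, 9, d, e, r, x}
Event 6 (add 16): added. Set: {16, 17, 9, d, e, r, x}
Event 7 (remove l): not present, no change. Set: {16, 17, 9, d, e, r, x}
Event 8 (add e): already present, no change. Set: {16, 17, 9, d, e, r, x}
Event 9 (add l): added. Set: {16, 17, 9, d, e, l, r, x}

Final set: {16, 17, 9, d, e, l, r, x} (size 8)
9 is in the final set.

Answer: yes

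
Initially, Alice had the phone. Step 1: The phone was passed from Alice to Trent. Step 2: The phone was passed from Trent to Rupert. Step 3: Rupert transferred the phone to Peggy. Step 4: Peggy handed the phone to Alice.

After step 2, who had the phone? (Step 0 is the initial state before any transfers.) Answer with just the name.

Tracking the phone holder through step 2:
After step 0 (start): Alice
After step 1: Trent
After step 2: Rupert

At step 2, the holder is Rupert.

Answer: Rupert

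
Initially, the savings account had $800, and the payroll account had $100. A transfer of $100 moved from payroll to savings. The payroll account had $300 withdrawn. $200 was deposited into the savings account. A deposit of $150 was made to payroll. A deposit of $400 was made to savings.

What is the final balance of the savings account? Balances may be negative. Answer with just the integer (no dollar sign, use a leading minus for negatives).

Tracking account balances step by step:
Start: savings=800, payroll=100
Event 1 (transfer 100 payroll -> savings): payroll: 100 - 100 = 0, savings: 800 + 100 = 900. Balances: savings=900, payroll=0
Event 2 (withdraw 300 from payroll): payroll: 0 - 300 = -300. Balances: savings=900, payroll=-300
Event 3 (deposit 200 to savings): savings: 900 + 200 = 1100. Balances: savings=1100, payroll=-300
Event 4 (deposit 150 to payroll): payroll: -300 + 150 = -150. Balances: savings=1100, payroll=-150
Event 5 (deposit 400 to savings): savings: 1100 + 400 = 1500. Balances: savings=1500, payroll=-150

Final balance of savings: 1500

Answer: 1500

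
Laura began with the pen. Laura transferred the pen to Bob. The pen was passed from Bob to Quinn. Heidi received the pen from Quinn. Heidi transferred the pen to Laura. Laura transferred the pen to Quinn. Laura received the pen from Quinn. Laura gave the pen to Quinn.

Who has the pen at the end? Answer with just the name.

Answer: Quinn

Derivation:
Tracking the pen through each event:
Start: Laura has the pen.
After event 1: Bob has the pen.
After event 2: Quinn has the pen.
After event 3: Heidi has the pen.
After event 4: Laura has the pen.
After event 5: Quinn has the pen.
After event 6: Laura has the pen.
After event 7: Quinn has the pen.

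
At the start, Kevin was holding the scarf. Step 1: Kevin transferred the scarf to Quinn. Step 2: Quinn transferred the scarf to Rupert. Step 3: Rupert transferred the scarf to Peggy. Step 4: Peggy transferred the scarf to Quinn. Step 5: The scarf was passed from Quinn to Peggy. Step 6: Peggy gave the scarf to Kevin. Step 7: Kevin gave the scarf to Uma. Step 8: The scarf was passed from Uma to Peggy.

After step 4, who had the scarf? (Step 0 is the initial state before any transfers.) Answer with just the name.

Tracking the scarf holder through step 4:
After step 0 (start): Kevin
After step 1: Quinn
After step 2: Rupert
After step 3: Peggy
After step 4: Quinn

At step 4, the holder is Quinn.

Answer: Quinn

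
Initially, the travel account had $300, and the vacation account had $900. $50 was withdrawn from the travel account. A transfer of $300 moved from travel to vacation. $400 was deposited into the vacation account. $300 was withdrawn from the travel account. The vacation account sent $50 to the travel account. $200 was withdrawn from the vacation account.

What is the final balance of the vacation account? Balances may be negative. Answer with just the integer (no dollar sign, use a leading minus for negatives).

Tracking account balances step by step:
Start: travel=300, vacation=900
Event 1 (withdraw 50 from travel): travel: 300 - 50 = 250. Balances: travel=250, vacation=900
Event 2 (transfer 300 travel -> vacation): travel: 250 - 300 = -50, vacation: 900 + 300 = 1200. Balances: travel=-50, vacation=1200
Event 3 (deposit 400 to vacation): vacation: 1200 + 400 = 1600. Balances: travel=-50, vacation=1600
Event 4 (withdraw 300 from travel): travel: -50 - 300 = -350. Balances: travel=-350, vacation=1600
Event 5 (transfer 50 vacation -> travel): vacation: 1600 - 50 = 1550, travel: -350 + 50 = -300. Balances: travel=-300, vacation=1550
Event 6 (withdraw 200 from vacation): vacation: 1550 - 200 = 1350. Balances: travel=-300, vacation=1350

Final balance of vacation: 1350

Answer: 1350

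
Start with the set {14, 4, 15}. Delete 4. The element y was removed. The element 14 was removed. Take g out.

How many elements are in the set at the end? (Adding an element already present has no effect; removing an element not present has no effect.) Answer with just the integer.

Answer: 1

Derivation:
Tracking the set through each operation:
Start: {14, 15, 4}
Event 1 (remove 4): removed. Set: {14, 15}
Event 2 (remove y): not present, no change. Set: {14, 15}
Event 3 (remove 14): removed. Set: {15}
Event 4 (remove g): not present, no change. Set: {15}

Final set: {15} (size 1)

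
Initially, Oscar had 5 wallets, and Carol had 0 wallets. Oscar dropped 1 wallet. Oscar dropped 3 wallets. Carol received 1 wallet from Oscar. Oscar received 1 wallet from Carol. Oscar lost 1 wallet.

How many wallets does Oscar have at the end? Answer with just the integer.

Tracking counts step by step:
Start: Oscar=5, Carol=0
Event 1 (Oscar -1): Oscar: 5 -> 4. State: Oscar=4, Carol=0
Event 2 (Oscar -3): Oscar: 4 -> 1. State: Oscar=1, Carol=0
Event 3 (Oscar -> Carol, 1): Oscar: 1 -> 0, Carol: 0 -> 1. State: Oscar=0, Carol=1
Event 4 (Carol -> Oscar, 1): Carol: 1 -> 0, Oscar: 0 -> 1. State: Oscar=1, Carol=0
Event 5 (Oscar -1): Oscar: 1 -> 0. State: Oscar=0, Carol=0

Oscar's final count: 0

Answer: 0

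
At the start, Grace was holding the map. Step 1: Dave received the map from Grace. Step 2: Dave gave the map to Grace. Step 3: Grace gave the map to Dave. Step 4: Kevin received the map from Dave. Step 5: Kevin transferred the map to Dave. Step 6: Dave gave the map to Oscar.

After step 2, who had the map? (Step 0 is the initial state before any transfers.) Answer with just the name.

Answer: Grace

Derivation:
Tracking the map holder through step 2:
After step 0 (start): Grace
After step 1: Dave
After step 2: Grace

At step 2, the holder is Grace.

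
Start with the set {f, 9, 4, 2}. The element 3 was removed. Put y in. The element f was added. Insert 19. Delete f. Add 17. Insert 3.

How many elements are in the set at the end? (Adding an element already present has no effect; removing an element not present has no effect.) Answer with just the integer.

Answer: 7

Derivation:
Tracking the set through each operation:
Start: {2, 4, 9, f}
Event 1 (remove 3): not present, no change. Set: {2, 4, 9, f}
Event 2 (add y): added. Set: {2, 4, 9, f, y}
Event 3 (add f): already present, no change. Set: {2, 4, 9, f, y}
Event 4 (add 19): added. Set: {19, 2, 4, 9, f, y}
Event 5 (remove f): removed. Set: {19, 2, 4, 9, y}
Event 6 (add 17): added. Set: {17, 19, 2, 4, 9, y}
Event 7 (add 3): added. Set: {17, 19, 2, 3, 4, 9, y}

Final set: {17, 19, 2, 3, 4, 9, y} (size 7)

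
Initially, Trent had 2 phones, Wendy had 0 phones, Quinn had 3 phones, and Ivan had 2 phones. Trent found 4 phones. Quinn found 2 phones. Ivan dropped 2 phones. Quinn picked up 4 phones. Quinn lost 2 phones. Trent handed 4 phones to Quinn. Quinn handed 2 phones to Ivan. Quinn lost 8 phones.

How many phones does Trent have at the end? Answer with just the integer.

Answer: 2

Derivation:
Tracking counts step by step:
Start: Trent=2, Wendy=0, Quinn=3, Ivan=2
Event 1 (Trent +4): Trent: 2 -> 6. State: Trent=6, Wendy=0, Quinn=3, Ivan=2
Event 2 (Quinn +2): Quinn: 3 -> 5. State: Trent=6, Wendy=0, Quinn=5, Ivan=2
Event 3 (Ivan -2): Ivan: 2 -> 0. State: Trent=6, Wendy=0, Quinn=5, Ivan=0
Event 4 (Quinn +4): Quinn: 5 -> 9. State: Trent=6, Wendy=0, Quinn=9, Ivan=0
Event 5 (Quinn -2): Quinn: 9 -> 7. State: Trent=6, Wendy=0, Quinn=7, Ivan=0
Event 6 (Trent -> Quinn, 4): Trent: 6 -> 2, Quinn: 7 -> 11. State: Trent=2, Wendy=0, Quinn=11, Ivan=0
Event 7 (Quinn -> Ivan, 2): Quinn: 11 -> 9, Ivan: 0 -> 2. State: Trent=2, Wendy=0, Quinn=9, Ivan=2
Event 8 (Quinn -8): Quinn: 9 -> 1. State: Trent=2, Wendy=0, Quinn=1, Ivan=2

Trent's final count: 2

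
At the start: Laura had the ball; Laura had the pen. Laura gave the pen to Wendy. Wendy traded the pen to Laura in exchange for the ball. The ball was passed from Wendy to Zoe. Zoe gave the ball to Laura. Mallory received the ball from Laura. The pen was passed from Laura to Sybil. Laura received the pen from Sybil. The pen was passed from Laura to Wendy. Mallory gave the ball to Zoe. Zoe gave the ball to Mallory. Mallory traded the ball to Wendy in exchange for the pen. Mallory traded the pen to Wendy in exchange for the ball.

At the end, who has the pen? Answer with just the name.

Tracking all object holders:
Start: ball:Laura, pen:Laura
Event 1 (give pen: Laura -> Wendy). State: ball:Laura, pen:Wendy
Event 2 (swap pen<->ball: now pen:Laura, ball:Wendy). State: ball:Wendy, pen:Laura
Event 3 (give ball: Wendy -> Zoe). State: ball:Zoe, pen:Laura
Event 4 (give ball: Zoe -> Laura). State: ball:Laura, pen:Laura
Event 5 (give ball: Laura -> Mallory). State: ball:Mallory, pen:Laura
Event 6 (give pen: Laura -> Sybil). State: ball:Mallory, pen:Sybil
Event 7 (give pen: Sybil -> Laura). State: ball:Mallory, pen:Laura
Event 8 (give pen: Laura -> Wendy). State: ball:Mallory, pen:Wendy
Event 9 (give ball: Mallory -> Zoe). State: ball:Zoe, pen:Wendy
Event 10 (give ball: Zoe -> Mallory). State: ball:Mallory, pen:Wendy
Event 11 (swap ball<->pen: now ball:Wendy, pen:Mallory). State: ball:Wendy, pen:Mallory
Event 12 (swap pen<->ball: now pen:Wendy, ball:Mallory). State: ball:Mallory, pen:Wendy

Final state: ball:Mallory, pen:Wendy
The pen is held by Wendy.

Answer: Wendy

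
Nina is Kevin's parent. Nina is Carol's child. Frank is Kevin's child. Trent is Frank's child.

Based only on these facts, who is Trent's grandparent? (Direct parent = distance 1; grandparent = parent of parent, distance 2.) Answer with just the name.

Answer: Kevin

Derivation:
Reconstructing the parent chain from the given facts:
  Carol -> Nina -> Kevin -> Frank -> Trent
(each arrow means 'parent of the next')
Positions in the chain (0 = top):
  position of Carol: 0
  position of Nina: 1
  position of Kevin: 2
  position of Frank: 3
  position of Trent: 4

Trent is at position 4; the grandparent is 2 steps up the chain, i.e. position 2: Kevin.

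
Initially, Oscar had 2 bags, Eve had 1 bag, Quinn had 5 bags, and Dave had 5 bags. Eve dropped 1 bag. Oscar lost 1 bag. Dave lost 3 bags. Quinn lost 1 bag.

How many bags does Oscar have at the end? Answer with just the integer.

Tracking counts step by step:
Start: Oscar=2, Eve=1, Quinn=5, Dave=5
Event 1 (Eve -1): Eve: 1 -> 0. State: Oscar=2, Eve=0, Quinn=5, Dave=5
Event 2 (Oscar -1): Oscar: 2 -> 1. State: Oscar=1, Eve=0, Quinn=5, Dave=5
Event 3 (Dave -3): Dave: 5 -> 2. State: Oscar=1, Eve=0, Quinn=5, Dave=2
Event 4 (Quinn -1): Quinn: 5 -> 4. State: Oscar=1, Eve=0, Quinn=4, Dave=2

Oscar's final count: 1

Answer: 1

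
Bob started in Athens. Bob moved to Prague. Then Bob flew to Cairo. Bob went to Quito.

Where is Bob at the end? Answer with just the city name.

Tracking Bob's location:
Start: Bob is in Athens.
After move 1: Athens -> Prague. Bob is in Prague.
After move 2: Prague -> Cairo. Bob is in Cairo.
After move 3: Cairo -> Quito. Bob is in Quito.

Answer: Quito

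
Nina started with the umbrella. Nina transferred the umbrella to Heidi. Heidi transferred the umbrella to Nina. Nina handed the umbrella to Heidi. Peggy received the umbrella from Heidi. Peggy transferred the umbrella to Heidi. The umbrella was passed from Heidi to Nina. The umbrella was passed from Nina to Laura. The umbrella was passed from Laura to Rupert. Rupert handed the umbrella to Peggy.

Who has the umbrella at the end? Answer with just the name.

Tracking the umbrella through each event:
Start: Nina has the umbrella.
After event 1: Heidi has the umbrella.
After event 2: Nina has the umbrella.
After event 3: Heidi has the umbrella.
After event 4: Peggy has the umbrella.
After event 5: Heidi has the umbrella.
After event 6: Nina has the umbrella.
After event 7: Laura has the umbrella.
After event 8: Rupert has the umbrella.
After event 9: Peggy has the umbrella.

Answer: Peggy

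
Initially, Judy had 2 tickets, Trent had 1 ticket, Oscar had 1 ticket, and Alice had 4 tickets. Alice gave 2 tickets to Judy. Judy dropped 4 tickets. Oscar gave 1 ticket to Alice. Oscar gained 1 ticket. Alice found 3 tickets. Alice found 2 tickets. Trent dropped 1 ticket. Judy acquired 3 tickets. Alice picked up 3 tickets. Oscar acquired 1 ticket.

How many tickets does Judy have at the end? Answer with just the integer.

Tracking counts step by step:
Start: Judy=2, Trent=1, Oscar=1, Alice=4
Event 1 (Alice -> Judy, 2): Alice: 4 -> 2, Judy: 2 -> 4. State: Judy=4, Trent=1, Oscar=1, Alice=2
Event 2 (Judy -4): Judy: 4 -> 0. State: Judy=0, Trent=1, Oscar=1, Alice=2
Event 3 (Oscar -> Alice, 1): Oscar: 1 -> 0, Alice: 2 -> 3. State: Judy=0, Trent=1, Oscar=0, Alice=3
Event 4 (Oscar +1): Oscar: 0 -> 1. State: Judy=0, Trent=1, Oscar=1, Alice=3
Event 5 (Alice +3): Alice: 3 -> 6. State: Judy=0, Trent=1, Oscar=1, Alice=6
Event 6 (Alice +2): Alice: 6 -> 8. State: Judy=0, Trent=1, Oscar=1, Alice=8
Event 7 (Trent -1): Trent: 1 -> 0. State: Judy=0, Trent=0, Oscar=1, Alice=8
Event 8 (Judy +3): Judy: 0 -> 3. State: Judy=3, Trent=0, Oscar=1, Alice=8
Event 9 (Alice +3): Alice: 8 -> 11. State: Judy=3, Trent=0, Oscar=1, Alice=11
Event 10 (Oscar +1): Oscar: 1 -> 2. State: Judy=3, Trent=0, Oscar=2, Alice=11

Judy's final count: 3

Answer: 3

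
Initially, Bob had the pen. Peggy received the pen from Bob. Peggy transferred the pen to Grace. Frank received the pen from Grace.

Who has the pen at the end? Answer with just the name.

Tracking the pen through each event:
Start: Bob has the pen.
After event 1: Peggy has the pen.
After event 2: Grace has the pen.
After event 3: Frank has the pen.

Answer: Frank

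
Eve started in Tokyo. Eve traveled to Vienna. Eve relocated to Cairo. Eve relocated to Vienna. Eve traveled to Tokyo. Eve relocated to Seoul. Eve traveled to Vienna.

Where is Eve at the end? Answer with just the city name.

Answer: Vienna

Derivation:
Tracking Eve's location:
Start: Eve is in Tokyo.
After move 1: Tokyo -> Vienna. Eve is in Vienna.
After move 2: Vienna -> Cairo. Eve is in Cairo.
After move 3: Cairo -> Vienna. Eve is in Vienna.
After move 4: Vienna -> Tokyo. Eve is in Tokyo.
After move 5: Tokyo -> Seoul. Eve is in Seoul.
After move 6: Seoul -> Vienna. Eve is in Vienna.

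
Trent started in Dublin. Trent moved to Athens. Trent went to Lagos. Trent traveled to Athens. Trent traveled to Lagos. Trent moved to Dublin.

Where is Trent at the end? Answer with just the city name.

Answer: Dublin

Derivation:
Tracking Trent's location:
Start: Trent is in Dublin.
After move 1: Dublin -> Athens. Trent is in Athens.
After move 2: Athens -> Lagos. Trent is in Lagos.
After move 3: Lagos -> Athens. Trent is in Athens.
After move 4: Athens -> Lagos. Trent is in Lagos.
After move 5: Lagos -> Dublin. Trent is in Dublin.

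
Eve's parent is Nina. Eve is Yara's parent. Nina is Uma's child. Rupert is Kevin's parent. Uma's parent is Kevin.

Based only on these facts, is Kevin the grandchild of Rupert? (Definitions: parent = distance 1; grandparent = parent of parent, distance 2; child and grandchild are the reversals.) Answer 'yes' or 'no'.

Reconstructing the parent chain from the given facts:
  Rupert -> Kevin -> Uma -> Nina -> Eve -> Yara
(each arrow means 'parent of the next')
Positions in the chain (0 = top):
  position of Rupert: 0
  position of Kevin: 1
  position of Uma: 2
  position of Nina: 3
  position of Eve: 4
  position of Yara: 5

Kevin is at position 1, Rupert is at position 0; signed distance (j - i) = -1.
'grandchild' requires j - i = -2. Actual distance is -1, so the relation does NOT hold.

Answer: no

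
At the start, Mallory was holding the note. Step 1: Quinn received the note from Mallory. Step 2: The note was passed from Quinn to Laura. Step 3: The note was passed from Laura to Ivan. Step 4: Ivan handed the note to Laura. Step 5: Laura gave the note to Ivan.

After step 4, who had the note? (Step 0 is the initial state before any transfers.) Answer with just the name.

Answer: Laura

Derivation:
Tracking the note holder through step 4:
After step 0 (start): Mallory
After step 1: Quinn
After step 2: Laura
After step 3: Ivan
After step 4: Laura

At step 4, the holder is Laura.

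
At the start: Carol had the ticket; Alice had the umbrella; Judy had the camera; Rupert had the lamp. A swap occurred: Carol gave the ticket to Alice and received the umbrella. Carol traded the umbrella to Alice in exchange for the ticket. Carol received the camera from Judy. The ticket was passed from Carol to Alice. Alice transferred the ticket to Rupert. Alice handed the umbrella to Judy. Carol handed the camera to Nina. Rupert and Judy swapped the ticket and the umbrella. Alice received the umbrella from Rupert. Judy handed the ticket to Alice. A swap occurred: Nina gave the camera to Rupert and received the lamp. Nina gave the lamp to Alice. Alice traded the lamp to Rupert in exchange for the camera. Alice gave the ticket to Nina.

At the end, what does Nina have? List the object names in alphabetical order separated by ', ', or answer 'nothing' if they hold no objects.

Answer: ticket

Derivation:
Tracking all object holders:
Start: ticket:Carol, umbrella:Alice, camera:Judy, lamp:Rupert
Event 1 (swap ticket<->umbrella: now ticket:Alice, umbrella:Carol). State: ticket:Alice, umbrella:Carol, camera:Judy, lamp:Rupert
Event 2 (swap umbrella<->ticket: now umbrella:Alice, ticket:Carol). State: ticket:Carol, umbrella:Alice, camera:Judy, lamp:Rupert
Event 3 (give camera: Judy -> Carol). State: ticket:Carol, umbrella:Alice, camera:Carol, lamp:Rupert
Event 4 (give ticket: Carol -> Alice). State: ticket:Alice, umbrella:Alice, camera:Carol, lamp:Rupert
Event 5 (give ticket: Alice -> Rupert). State: ticket:Rupert, umbrella:Alice, camera:Carol, lamp:Rupert
Event 6 (give umbrella: Alice -> Judy). State: ticket:Rupert, umbrella:Judy, camera:Carol, lamp:Rupert
Event 7 (give camera: Carol -> Nina). State: ticket:Rupert, umbrella:Judy, camera:Nina, lamp:Rupert
Event 8 (swap ticket<->umbrella: now ticket:Judy, umbrella:Rupert). State: ticket:Judy, umbrella:Rupert, camera:Nina, lamp:Rupert
Event 9 (give umbrella: Rupert -> Alice). State: ticket:Judy, umbrella:Alice, camera:Nina, lamp:Rupert
Event 10 (give ticket: Judy -> Alice). State: ticket:Alice, umbrella:Alice, camera:Nina, lamp:Rupert
Event 11 (swap camera<->lamp: now camera:Rupert, lamp:Nina). State: ticket:Alice, umbrella:Alice, camera:Rupert, lamp:Nina
Event 12 (give lamp: Nina -> Alice). State: ticket:Alice, umbrella:Alice, camera:Rupert, lamp:Alice
Event 13 (swap lamp<->camera: now lamp:Rupert, camera:Alice). State: ticket:Alice, umbrella:Alice, camera:Alice, lamp:Rupert
Event 14 (give ticket: Alice -> Nina). State: ticket:Nina, umbrella:Alice, camera:Alice, lamp:Rupert

Final state: ticket:Nina, umbrella:Alice, camera:Alice, lamp:Rupert
Nina holds: ticket.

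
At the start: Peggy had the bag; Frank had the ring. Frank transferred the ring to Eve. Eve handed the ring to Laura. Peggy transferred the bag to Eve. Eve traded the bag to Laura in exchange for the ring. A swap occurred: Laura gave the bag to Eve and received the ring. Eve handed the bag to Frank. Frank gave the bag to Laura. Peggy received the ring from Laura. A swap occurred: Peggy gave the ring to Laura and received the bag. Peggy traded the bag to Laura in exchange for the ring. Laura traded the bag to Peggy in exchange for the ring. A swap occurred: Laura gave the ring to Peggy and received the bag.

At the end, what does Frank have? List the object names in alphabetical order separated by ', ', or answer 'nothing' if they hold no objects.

Answer: nothing

Derivation:
Tracking all object holders:
Start: bag:Peggy, ring:Frank
Event 1 (give ring: Frank -> Eve). State: bag:Peggy, ring:Eve
Event 2 (give ring: Eve -> Laura). State: bag:Peggy, ring:Laura
Event 3 (give bag: Peggy -> Eve). State: bag:Eve, ring:Laura
Event 4 (swap bag<->ring: now bag:Laura, ring:Eve). State: bag:Laura, ring:Eve
Event 5 (swap bag<->ring: now bag:Eve, ring:Laura). State: bag:Eve, ring:Laura
Event 6 (give bag: Eve -> Frank). State: bag:Frank, ring:Laura
Event 7 (give bag: Frank -> Laura). State: bag:Laura, ring:Laura
Event 8 (give ring: Laura -> Peggy). State: bag:Laura, ring:Peggy
Event 9 (swap ring<->bag: now ring:Laura, bag:Peggy). State: bag:Peggy, ring:Laura
Event 10 (swap bag<->ring: now bag:Laura, ring:Peggy). State: bag:Laura, ring:Peggy
Event 11 (swap bag<->ring: now bag:Peggy, ring:Laura). State: bag:Peggy, ring:Laura
Event 12 (swap ring<->bag: now ring:Peggy, bag:Laura). State: bag:Laura, ring:Peggy

Final state: bag:Laura, ring:Peggy
Frank holds: (nothing).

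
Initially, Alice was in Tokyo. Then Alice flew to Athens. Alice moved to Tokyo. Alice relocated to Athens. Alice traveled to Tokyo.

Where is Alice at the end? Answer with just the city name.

Tracking Alice's location:
Start: Alice is in Tokyo.
After move 1: Tokyo -> Athens. Alice is in Athens.
After move 2: Athens -> Tokyo. Alice is in Tokyo.
After move 3: Tokyo -> Athens. Alice is in Athens.
After move 4: Athens -> Tokyo. Alice is in Tokyo.

Answer: Tokyo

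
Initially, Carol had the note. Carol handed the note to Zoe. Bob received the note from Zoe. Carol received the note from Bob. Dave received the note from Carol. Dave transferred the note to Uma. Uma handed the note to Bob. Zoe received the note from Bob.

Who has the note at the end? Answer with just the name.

Answer: Zoe

Derivation:
Tracking the note through each event:
Start: Carol has the note.
After event 1: Zoe has the note.
After event 2: Bob has the note.
After event 3: Carol has the note.
After event 4: Dave has the note.
After event 5: Uma has the note.
After event 6: Bob has the note.
After event 7: Zoe has the note.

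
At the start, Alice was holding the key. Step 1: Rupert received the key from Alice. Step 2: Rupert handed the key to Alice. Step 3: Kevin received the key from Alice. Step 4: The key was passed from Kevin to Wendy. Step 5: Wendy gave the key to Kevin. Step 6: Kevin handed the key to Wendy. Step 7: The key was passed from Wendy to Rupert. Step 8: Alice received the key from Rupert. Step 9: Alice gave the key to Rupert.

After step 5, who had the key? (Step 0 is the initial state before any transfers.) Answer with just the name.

Answer: Kevin

Derivation:
Tracking the key holder through step 5:
After step 0 (start): Alice
After step 1: Rupert
After step 2: Alice
After step 3: Kevin
After step 4: Wendy
After step 5: Kevin

At step 5, the holder is Kevin.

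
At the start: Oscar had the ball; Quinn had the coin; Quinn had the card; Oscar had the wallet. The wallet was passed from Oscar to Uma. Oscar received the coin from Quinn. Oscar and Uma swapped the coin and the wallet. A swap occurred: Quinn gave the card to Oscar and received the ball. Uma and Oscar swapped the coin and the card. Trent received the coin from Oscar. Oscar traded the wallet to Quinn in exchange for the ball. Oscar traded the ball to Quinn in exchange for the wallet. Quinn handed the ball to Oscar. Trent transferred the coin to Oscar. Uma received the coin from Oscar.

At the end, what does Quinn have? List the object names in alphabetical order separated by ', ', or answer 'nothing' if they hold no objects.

Tracking all object holders:
Start: ball:Oscar, coin:Quinn, card:Quinn, wallet:Oscar
Event 1 (give wallet: Oscar -> Uma). State: ball:Oscar, coin:Quinn, card:Quinn, wallet:Uma
Event 2 (give coin: Quinn -> Oscar). State: ball:Oscar, coin:Oscar, card:Quinn, wallet:Uma
Event 3 (swap coin<->wallet: now coin:Uma, wallet:Oscar). State: ball:Oscar, coin:Uma, card:Quinn, wallet:Oscar
Event 4 (swap card<->ball: now card:Oscar, ball:Quinn). State: ball:Quinn, coin:Uma, card:Oscar, wallet:Oscar
Event 5 (swap coin<->card: now coin:Oscar, card:Uma). State: ball:Quinn, coin:Oscar, card:Uma, wallet:Oscar
Event 6 (give coin: Oscar -> Trent). State: ball:Quinn, coin:Trent, card:Uma, wallet:Oscar
Event 7 (swap wallet<->ball: now wallet:Quinn, ball:Oscar). State: ball:Oscar, coin:Trent, card:Uma, wallet:Quinn
Event 8 (swap ball<->wallet: now ball:Quinn, wallet:Oscar). State: ball:Quinn, coin:Trent, card:Uma, wallet:Oscar
Event 9 (give ball: Quinn -> Oscar). State: ball:Oscar, coin:Trent, card:Uma, wallet:Oscar
Event 10 (give coin: Trent -> Oscar). State: ball:Oscar, coin:Oscar, card:Uma, wallet:Oscar
Event 11 (give coin: Oscar -> Uma). State: ball:Oscar, coin:Uma, card:Uma, wallet:Oscar

Final state: ball:Oscar, coin:Uma, card:Uma, wallet:Oscar
Quinn holds: (nothing).

Answer: nothing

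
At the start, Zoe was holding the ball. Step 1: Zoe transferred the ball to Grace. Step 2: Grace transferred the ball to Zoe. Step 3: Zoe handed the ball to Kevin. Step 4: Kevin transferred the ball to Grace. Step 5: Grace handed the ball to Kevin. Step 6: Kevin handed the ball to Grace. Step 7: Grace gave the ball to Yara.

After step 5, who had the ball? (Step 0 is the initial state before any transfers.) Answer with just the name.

Tracking the ball holder through step 5:
After step 0 (start): Zoe
After step 1: Grace
After step 2: Zoe
After step 3: Kevin
After step 4: Grace
After step 5: Kevin

At step 5, the holder is Kevin.

Answer: Kevin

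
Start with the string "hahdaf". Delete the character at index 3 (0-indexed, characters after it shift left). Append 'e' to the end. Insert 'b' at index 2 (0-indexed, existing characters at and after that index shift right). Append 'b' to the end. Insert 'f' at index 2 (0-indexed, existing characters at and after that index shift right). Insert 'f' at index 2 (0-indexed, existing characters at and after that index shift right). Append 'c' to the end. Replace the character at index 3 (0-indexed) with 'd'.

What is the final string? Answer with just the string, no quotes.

Answer: hafdbhafebc

Derivation:
Applying each edit step by step:
Start: "hahdaf"
Op 1 (delete idx 3 = 'd'): "hahdaf" -> "hahaf"
Op 2 (append 'e'): "hahaf" -> "hahafe"
Op 3 (insert 'b' at idx 2): "hahafe" -> "habhafe"
Op 4 (append 'b'): "habhafe" -> "habhafeb"
Op 5 (insert 'f' at idx 2): "habhafeb" -> "hafbhafeb"
Op 6 (insert 'f' at idx 2): "hafbhafeb" -> "haffbhafeb"
Op 7 (append 'c'): "haffbhafeb" -> "haffbhafebc"
Op 8 (replace idx 3: 'f' -> 'd'): "haffbhafebc" -> "hafdbhafebc"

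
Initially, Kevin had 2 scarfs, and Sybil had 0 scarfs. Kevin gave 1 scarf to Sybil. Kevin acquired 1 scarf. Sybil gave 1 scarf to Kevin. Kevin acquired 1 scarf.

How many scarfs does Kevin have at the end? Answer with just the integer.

Answer: 4

Derivation:
Tracking counts step by step:
Start: Kevin=2, Sybil=0
Event 1 (Kevin -> Sybil, 1): Kevin: 2 -> 1, Sybil: 0 -> 1. State: Kevin=1, Sybil=1
Event 2 (Kevin +1): Kevin: 1 -> 2. State: Kevin=2, Sybil=1
Event 3 (Sybil -> Kevin, 1): Sybil: 1 -> 0, Kevin: 2 -> 3. State: Kevin=3, Sybil=0
Event 4 (Kevin +1): Kevin: 3 -> 4. State: Kevin=4, Sybil=0

Kevin's final count: 4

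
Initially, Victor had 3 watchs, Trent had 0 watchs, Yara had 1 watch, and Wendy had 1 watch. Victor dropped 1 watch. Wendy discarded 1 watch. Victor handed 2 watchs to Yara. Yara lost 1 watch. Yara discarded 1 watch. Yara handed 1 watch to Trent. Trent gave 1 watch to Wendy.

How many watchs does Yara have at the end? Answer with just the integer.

Answer: 0

Derivation:
Tracking counts step by step:
Start: Victor=3, Trent=0, Yara=1, Wendy=1
Event 1 (Victor -1): Victor: 3 -> 2. State: Victor=2, Trent=0, Yara=1, Wendy=1
Event 2 (Wendy -1): Wendy: 1 -> 0. State: Victor=2, Trent=0, Yara=1, Wendy=0
Event 3 (Victor -> Yara, 2): Victor: 2 -> 0, Yara: 1 -> 3. State: Victor=0, Trent=0, Yara=3, Wendy=0
Event 4 (Yara -1): Yara: 3 -> 2. State: Victor=0, Trent=0, Yara=2, Wendy=0
Event 5 (Yara -1): Yara: 2 -> 1. State: Victor=0, Trent=0, Yara=1, Wendy=0
Event 6 (Yara -> Trent, 1): Yara: 1 -> 0, Trent: 0 -> 1. State: Victor=0, Trent=1, Yara=0, Wendy=0
Event 7 (Trent -> Wendy, 1): Trent: 1 -> 0, Wendy: 0 -> 1. State: Victor=0, Trent=0, Yara=0, Wendy=1

Yara's final count: 0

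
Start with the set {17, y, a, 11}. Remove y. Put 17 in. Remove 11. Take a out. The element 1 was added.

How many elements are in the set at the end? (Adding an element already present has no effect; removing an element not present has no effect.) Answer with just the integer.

Tracking the set through each operation:
Start: {11, 17, a, y}
Event 1 (remove y): removed. Set: {11, 17, a}
Event 2 (add 17): already present, no change. Set: {11, 17, a}
Event 3 (remove 11): removed. Set: {17, a}
Event 4 (remove a): removed. Set: {17}
Event 5 (add 1): added. Set: {1, 17}

Final set: {1, 17} (size 2)

Answer: 2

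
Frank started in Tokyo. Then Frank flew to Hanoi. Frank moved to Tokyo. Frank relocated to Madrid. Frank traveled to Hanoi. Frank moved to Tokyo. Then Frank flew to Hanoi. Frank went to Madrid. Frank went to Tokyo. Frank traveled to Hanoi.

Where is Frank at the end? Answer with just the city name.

Tracking Frank's location:
Start: Frank is in Tokyo.
After move 1: Tokyo -> Hanoi. Frank is in Hanoi.
After move 2: Hanoi -> Tokyo. Frank is in Tokyo.
After move 3: Tokyo -> Madrid. Frank is in Madrid.
After move 4: Madrid -> Hanoi. Frank is in Hanoi.
After move 5: Hanoi -> Tokyo. Frank is in Tokyo.
After move 6: Tokyo -> Hanoi. Frank is in Hanoi.
After move 7: Hanoi -> Madrid. Frank is in Madrid.
After move 8: Madrid -> Tokyo. Frank is in Tokyo.
After move 9: Tokyo -> Hanoi. Frank is in Hanoi.

Answer: Hanoi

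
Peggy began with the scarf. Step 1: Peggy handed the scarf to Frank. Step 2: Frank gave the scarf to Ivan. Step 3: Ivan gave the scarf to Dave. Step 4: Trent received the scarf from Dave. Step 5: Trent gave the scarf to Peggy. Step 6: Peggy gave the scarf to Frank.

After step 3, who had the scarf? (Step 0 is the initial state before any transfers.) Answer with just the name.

Answer: Dave

Derivation:
Tracking the scarf holder through step 3:
After step 0 (start): Peggy
After step 1: Frank
After step 2: Ivan
After step 3: Dave

At step 3, the holder is Dave.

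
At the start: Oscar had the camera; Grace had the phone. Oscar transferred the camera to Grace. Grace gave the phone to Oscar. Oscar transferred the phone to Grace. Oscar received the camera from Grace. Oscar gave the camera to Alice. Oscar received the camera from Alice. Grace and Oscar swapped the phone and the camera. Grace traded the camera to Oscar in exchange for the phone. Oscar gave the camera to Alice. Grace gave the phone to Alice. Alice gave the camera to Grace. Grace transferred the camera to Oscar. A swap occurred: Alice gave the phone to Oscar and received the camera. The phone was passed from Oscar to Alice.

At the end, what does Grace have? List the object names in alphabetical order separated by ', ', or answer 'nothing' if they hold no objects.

Answer: nothing

Derivation:
Tracking all object holders:
Start: camera:Oscar, phone:Grace
Event 1 (give camera: Oscar -> Grace). State: camera:Grace, phone:Grace
Event 2 (give phone: Grace -> Oscar). State: camera:Grace, phone:Oscar
Event 3 (give phone: Oscar -> Grace). State: camera:Grace, phone:Grace
Event 4 (give camera: Grace -> Oscar). State: camera:Oscar, phone:Grace
Event 5 (give camera: Oscar -> Alice). State: camera:Alice, phone:Grace
Event 6 (give camera: Alice -> Oscar). State: camera:Oscar, phone:Grace
Event 7 (swap phone<->camera: now phone:Oscar, camera:Grace). State: camera:Grace, phone:Oscar
Event 8 (swap camera<->phone: now camera:Oscar, phone:Grace). State: camera:Oscar, phone:Grace
Event 9 (give camera: Oscar -> Alice). State: camera:Alice, phone:Grace
Event 10 (give phone: Grace -> Alice). State: camera:Alice, phone:Alice
Event 11 (give camera: Alice -> Grace). State: camera:Grace, phone:Alice
Event 12 (give camera: Grace -> Oscar). State: camera:Oscar, phone:Alice
Event 13 (swap phone<->camera: now phone:Oscar, camera:Alice). State: camera:Alice, phone:Oscar
Event 14 (give phone: Oscar -> Alice). State: camera:Alice, phone:Alice

Final state: camera:Alice, phone:Alice
Grace holds: (nothing).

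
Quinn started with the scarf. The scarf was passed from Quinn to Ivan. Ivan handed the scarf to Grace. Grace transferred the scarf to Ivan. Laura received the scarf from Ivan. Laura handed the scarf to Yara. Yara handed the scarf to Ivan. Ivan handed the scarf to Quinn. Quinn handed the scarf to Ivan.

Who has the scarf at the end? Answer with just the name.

Tracking the scarf through each event:
Start: Quinn has the scarf.
After event 1: Ivan has the scarf.
After event 2: Grace has the scarf.
After event 3: Ivan has the scarf.
After event 4: Laura has the scarf.
After event 5: Yara has the scarf.
After event 6: Ivan has the scarf.
After event 7: Quinn has the scarf.
After event 8: Ivan has the scarf.

Answer: Ivan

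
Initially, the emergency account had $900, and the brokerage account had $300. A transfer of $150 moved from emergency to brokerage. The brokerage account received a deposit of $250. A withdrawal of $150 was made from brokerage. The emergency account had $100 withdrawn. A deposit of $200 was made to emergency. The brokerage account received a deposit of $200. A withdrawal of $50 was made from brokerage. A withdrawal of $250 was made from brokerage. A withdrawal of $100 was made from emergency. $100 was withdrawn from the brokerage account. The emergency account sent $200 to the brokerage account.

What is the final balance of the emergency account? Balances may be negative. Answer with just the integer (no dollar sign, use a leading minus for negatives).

Answer: 550

Derivation:
Tracking account balances step by step:
Start: emergency=900, brokerage=300
Event 1 (transfer 150 emergency -> brokerage): emergency: 900 - 150 = 750, brokerage: 300 + 150 = 450. Balances: emergency=750, brokerage=450
Event 2 (deposit 250 to brokerage): brokerage: 450 + 250 = 700. Balances: emergency=750, brokerage=700
Event 3 (withdraw 150 from brokerage): brokerage: 700 - 150 = 550. Balances: emergency=750, brokerage=550
Event 4 (withdraw 100 from emergency): emergency: 750 - 100 = 650. Balances: emergency=650, brokerage=550
Event 5 (deposit 200 to emergency): emergency: 650 + 200 = 850. Balances: emergency=850, brokerage=550
Event 6 (deposit 200 to brokerage): brokerage: 550 + 200 = 750. Balances: emergency=850, brokerage=750
Event 7 (withdraw 50 from brokerage): brokerage: 750 - 50 = 700. Balances: emergency=850, brokerage=700
Event 8 (withdraw 250 from brokerage): brokerage: 700 - 250 = 450. Balances: emergency=850, brokerage=450
Event 9 (withdraw 100 from emergency): emergency: 850 - 100 = 750. Balances: emergency=750, brokerage=450
Event 10 (withdraw 100 from brokerage): brokerage: 450 - 100 = 350. Balances: emergency=750, brokerage=350
Event 11 (transfer 200 emergency -> brokerage): emergency: 750 - 200 = 550, brokerage: 350 + 200 = 550. Balances: emergency=550, brokerage=550

Final balance of emergency: 550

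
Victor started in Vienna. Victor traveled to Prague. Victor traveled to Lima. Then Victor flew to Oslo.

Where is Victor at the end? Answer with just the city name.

Tracking Victor's location:
Start: Victor is in Vienna.
After move 1: Vienna -> Prague. Victor is in Prague.
After move 2: Prague -> Lima. Victor is in Lima.
After move 3: Lima -> Oslo. Victor is in Oslo.

Answer: Oslo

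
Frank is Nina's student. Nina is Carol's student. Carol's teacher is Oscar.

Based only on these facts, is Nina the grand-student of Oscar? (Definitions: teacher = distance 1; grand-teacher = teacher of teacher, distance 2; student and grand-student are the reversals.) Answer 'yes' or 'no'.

Reconstructing the teacher chain from the given facts:
  Oscar -> Carol -> Nina -> Frank
(each arrow means 'teacher of the next')
Positions in the chain (0 = top):
  position of Oscar: 0
  position of Carol: 1
  position of Nina: 2
  position of Frank: 3

Nina is at position 2, Oscar is at position 0; signed distance (j - i) = -2.
'grand-student' requires j - i = -2. Actual distance is -2, so the relation HOLDS.

Answer: yes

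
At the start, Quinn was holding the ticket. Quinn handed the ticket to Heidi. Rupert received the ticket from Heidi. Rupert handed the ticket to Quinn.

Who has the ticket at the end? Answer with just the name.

Tracking the ticket through each event:
Start: Quinn has the ticket.
After event 1: Heidi has the ticket.
After event 2: Rupert has the ticket.
After event 3: Quinn has the ticket.

Answer: Quinn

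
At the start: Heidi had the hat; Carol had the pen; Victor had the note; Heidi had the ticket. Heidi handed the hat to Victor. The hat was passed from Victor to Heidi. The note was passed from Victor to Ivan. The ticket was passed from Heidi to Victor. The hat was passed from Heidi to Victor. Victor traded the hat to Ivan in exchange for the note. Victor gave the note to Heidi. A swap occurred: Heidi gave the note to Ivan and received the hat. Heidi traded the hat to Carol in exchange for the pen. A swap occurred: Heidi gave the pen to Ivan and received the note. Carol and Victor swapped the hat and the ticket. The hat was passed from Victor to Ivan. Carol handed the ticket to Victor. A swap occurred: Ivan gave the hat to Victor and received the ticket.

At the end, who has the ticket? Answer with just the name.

Tracking all object holders:
Start: hat:Heidi, pen:Carol, note:Victor, ticket:Heidi
Event 1 (give hat: Heidi -> Victor). State: hat:Victor, pen:Carol, note:Victor, ticket:Heidi
Event 2 (give hat: Victor -> Heidi). State: hat:Heidi, pen:Carol, note:Victor, ticket:Heidi
Event 3 (give note: Victor -> Ivan). State: hat:Heidi, pen:Carol, note:Ivan, ticket:Heidi
Event 4 (give ticket: Heidi -> Victor). State: hat:Heidi, pen:Carol, note:Ivan, ticket:Victor
Event 5 (give hat: Heidi -> Victor). State: hat:Victor, pen:Carol, note:Ivan, ticket:Victor
Event 6 (swap hat<->note: now hat:Ivan, note:Victor). State: hat:Ivan, pen:Carol, note:Victor, ticket:Victor
Event 7 (give note: Victor -> Heidi). State: hat:Ivan, pen:Carol, note:Heidi, ticket:Victor
Event 8 (swap note<->hat: now note:Ivan, hat:Heidi). State: hat:Heidi, pen:Carol, note:Ivan, ticket:Victor
Event 9 (swap hat<->pen: now hat:Carol, pen:Heidi). State: hat:Carol, pen:Heidi, note:Ivan, ticket:Victor
Event 10 (swap pen<->note: now pen:Ivan, note:Heidi). State: hat:Carol, pen:Ivan, note:Heidi, ticket:Victor
Event 11 (swap hat<->ticket: now hat:Victor, ticket:Carol). State: hat:Victor, pen:Ivan, note:Heidi, ticket:Carol
Event 12 (give hat: Victor -> Ivan). State: hat:Ivan, pen:Ivan, note:Heidi, ticket:Carol
Event 13 (give ticket: Carol -> Victor). State: hat:Ivan, pen:Ivan, note:Heidi, ticket:Victor
Event 14 (swap hat<->ticket: now hat:Victor, ticket:Ivan). State: hat:Victor, pen:Ivan, note:Heidi, ticket:Ivan

Final state: hat:Victor, pen:Ivan, note:Heidi, ticket:Ivan
The ticket is held by Ivan.

Answer: Ivan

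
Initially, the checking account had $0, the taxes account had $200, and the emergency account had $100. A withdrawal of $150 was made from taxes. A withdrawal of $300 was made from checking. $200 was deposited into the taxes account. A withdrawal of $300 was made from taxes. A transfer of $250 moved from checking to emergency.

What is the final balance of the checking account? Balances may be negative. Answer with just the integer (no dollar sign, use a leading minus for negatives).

Answer: -550

Derivation:
Tracking account balances step by step:
Start: checking=0, taxes=200, emergency=100
Event 1 (withdraw 150 from taxes): taxes: 200 - 150 = 50. Balances: checking=0, taxes=50, emergency=100
Event 2 (withdraw 300 from checking): checking: 0 - 300 = -300. Balances: checking=-300, taxes=50, emergency=100
Event 3 (deposit 200 to taxes): taxes: 50 + 200 = 250. Balances: checking=-300, taxes=250, emergency=100
Event 4 (withdraw 300 from taxes): taxes: 250 - 300 = -50. Balances: checking=-300, taxes=-50, emergency=100
Event 5 (transfer 250 checking -> emergency): checking: -300 - 250 = -550, emergency: 100 + 250 = 350. Balances: checking=-550, taxes=-50, emergency=350

Final balance of checking: -550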